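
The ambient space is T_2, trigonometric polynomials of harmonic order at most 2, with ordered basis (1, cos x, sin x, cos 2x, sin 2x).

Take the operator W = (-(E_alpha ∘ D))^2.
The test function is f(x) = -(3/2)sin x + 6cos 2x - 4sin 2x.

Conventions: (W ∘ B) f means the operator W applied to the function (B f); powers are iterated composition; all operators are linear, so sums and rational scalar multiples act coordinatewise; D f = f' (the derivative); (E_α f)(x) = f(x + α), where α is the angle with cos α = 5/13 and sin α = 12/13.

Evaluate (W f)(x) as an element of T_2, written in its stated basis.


D f = -(3/2)cos x - 8cos 2x - 12sin 2x
E_alpha D f = -(15/26)cos x + (18/13)sin x - (488/169)cos 2x + (2388/169)sin 2x
(-(E_alpha ∘ D)) f = (15/26)cos x - (18/13)sin x + (488/169)cos 2x - (2388/169)sin 2x
D (-(E_alpha ∘ D)) f = -(18/13)cos x - (15/26)sin x - (4776/169)cos 2x - (976/169)sin 2x
E_alpha D (-(E_alpha ∘ D)) f = -(180/169)cos x + (357/338)sin x + (451224/28561)cos 2x + (689264/28561)sin 2x
(-(E_alpha ∘ D)) (-(E_alpha ∘ D)) f = (180/169)cos x - (357/338)sin x - (451224/28561)cos 2x - (689264/28561)sin 2x

g(x) = (180/169)cos x - (357/338)sin x - (451224/28561)cos 2x - (689264/28561)sin 2x


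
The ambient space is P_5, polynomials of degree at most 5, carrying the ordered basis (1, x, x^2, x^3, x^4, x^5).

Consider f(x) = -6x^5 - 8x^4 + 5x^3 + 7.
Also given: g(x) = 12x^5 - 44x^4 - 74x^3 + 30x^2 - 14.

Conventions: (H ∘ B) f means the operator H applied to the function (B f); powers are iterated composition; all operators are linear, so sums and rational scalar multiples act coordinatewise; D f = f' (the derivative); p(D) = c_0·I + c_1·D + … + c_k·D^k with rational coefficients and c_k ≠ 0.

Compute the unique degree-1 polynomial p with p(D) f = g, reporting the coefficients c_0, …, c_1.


D^0 f = -6x^5 - 8x^4 + 5x^3 + 7
D^1 f = -30x^4 - 32x^3 + 15x^2
matching coefficients of g against c_0 f + c_1 Df + … from the top degree down determines the c_i
solution: c_0 = -2, c_1 = 2

p(D) = -2·I + 2·D, i.e. c_0 = -2, c_1 = 2


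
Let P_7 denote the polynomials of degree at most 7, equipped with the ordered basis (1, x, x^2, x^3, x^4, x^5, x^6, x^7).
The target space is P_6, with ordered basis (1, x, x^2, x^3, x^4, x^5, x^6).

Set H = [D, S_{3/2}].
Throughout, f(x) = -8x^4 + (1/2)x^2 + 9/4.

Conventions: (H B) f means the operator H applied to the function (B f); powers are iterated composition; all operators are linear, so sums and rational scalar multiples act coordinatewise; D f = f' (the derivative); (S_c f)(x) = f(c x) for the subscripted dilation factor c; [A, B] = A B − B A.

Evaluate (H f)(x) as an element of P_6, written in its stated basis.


S_{3/2} f = -(81/2)x^4 + (9/8)x^2 + 9/4
D S_{3/2} f = -162x^3 + (9/4)x
D f = -32x^3 + x
S_{3/2} D f = -108x^3 + (3/2)x
[D, S_{3/2}] f = -54x^3 + (3/4)x

the image equals g(x) = -54x^3 + (3/4)x


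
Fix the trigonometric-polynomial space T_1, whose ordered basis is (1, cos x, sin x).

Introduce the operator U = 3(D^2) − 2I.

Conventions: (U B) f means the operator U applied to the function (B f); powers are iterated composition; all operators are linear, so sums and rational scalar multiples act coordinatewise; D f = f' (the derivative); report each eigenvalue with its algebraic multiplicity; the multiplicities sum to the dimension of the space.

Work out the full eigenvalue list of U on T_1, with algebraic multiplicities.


λ = -5 (multiplicity 2), λ = -2 (multiplicity 1)

image of 1: -2
image of cos x: -5cos x
image of sin x: -5sin x
the matrix is diagonal; its diagonal is (-2, -5, -5)
for a triangular matrix the eigenvalues are the diagonal entries, with algebraic multiplicity their repetition count


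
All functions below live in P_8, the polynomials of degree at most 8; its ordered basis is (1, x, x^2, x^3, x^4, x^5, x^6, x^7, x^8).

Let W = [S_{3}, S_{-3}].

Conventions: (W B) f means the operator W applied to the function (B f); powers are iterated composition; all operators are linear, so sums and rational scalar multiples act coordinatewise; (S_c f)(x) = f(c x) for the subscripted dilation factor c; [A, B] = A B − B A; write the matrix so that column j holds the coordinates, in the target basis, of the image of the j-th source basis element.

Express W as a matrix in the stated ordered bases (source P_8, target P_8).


the matrix is [[0, 0, 0, 0, 0, 0, 0, 0, 0]; [0, 0, 0, 0, 0, 0, 0, 0, 0]; [0, 0, 0, 0, 0, 0, 0, 0, 0]; [0, 0, 0, 0, 0, 0, 0, 0, 0]; [0, 0, 0, 0, 0, 0, 0, 0, 0]; [0, 0, 0, 0, 0, 0, 0, 0, 0]; [0, 0, 0, 0, 0, 0, 0, 0, 0]; [0, 0, 0, 0, 0, 0, 0, 0, 0]; [0, 0, 0, 0, 0, 0, 0, 0, 0]] (rows listed top to bottom)

image of 1: 0
image of x: 0
image of x^2: 0
image of x^3: 0
image of x^4: 0
image of x^5: 0
image of x^6: 0
image of x^7: 0
image of x^8: 0
each image's coordinates form column j of the matrix


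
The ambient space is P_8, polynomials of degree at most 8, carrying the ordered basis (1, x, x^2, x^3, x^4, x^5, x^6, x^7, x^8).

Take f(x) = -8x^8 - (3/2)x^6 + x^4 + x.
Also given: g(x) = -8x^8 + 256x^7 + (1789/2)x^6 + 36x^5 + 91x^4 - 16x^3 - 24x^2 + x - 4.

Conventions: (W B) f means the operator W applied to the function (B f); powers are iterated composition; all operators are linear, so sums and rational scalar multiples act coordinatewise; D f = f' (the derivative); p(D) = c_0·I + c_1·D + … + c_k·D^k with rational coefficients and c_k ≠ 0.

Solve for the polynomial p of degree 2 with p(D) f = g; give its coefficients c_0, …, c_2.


D^0 f = -8x^8 - (3/2)x^6 + x^4 + x
D^1 f = -64x^7 - 9x^5 + 4x^3 + 1
D^2 f = -448x^6 - 45x^4 + 12x^2
matching coefficients of g against c_0 f + c_1 Df + … from the top degree down determines the c_i
solution: c_0 = 1, c_1 = -4, c_2 = -2

p(D) = I − 4·D − 2·D^2, i.e. c_0 = 1, c_1 = -4, c_2 = -2


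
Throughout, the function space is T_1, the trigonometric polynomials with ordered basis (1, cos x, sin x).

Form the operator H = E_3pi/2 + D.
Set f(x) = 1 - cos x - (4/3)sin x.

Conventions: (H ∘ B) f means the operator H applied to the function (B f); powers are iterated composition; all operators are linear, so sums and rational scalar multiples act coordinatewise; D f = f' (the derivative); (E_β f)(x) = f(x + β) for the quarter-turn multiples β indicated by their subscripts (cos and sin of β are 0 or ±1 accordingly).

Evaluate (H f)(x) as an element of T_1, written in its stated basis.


the result is g(x) = 1

E_3pi/2 f = 1 + (4/3)cos x - sin x
D f = -(4/3)cos x + sin x
(E_3pi/2 + D) f = 1


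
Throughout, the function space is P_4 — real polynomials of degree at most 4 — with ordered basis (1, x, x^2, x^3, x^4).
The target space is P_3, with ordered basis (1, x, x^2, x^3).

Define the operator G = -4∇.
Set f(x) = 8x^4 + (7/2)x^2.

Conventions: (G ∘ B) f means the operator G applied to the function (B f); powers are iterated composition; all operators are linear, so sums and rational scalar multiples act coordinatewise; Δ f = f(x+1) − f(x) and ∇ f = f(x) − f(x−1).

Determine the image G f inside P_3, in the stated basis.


∇ f = 32x^3 - 48x^2 + 39x - 23/2
(-4∇) f = -128x^3 + 192x^2 - 156x + 46

the image equals g(x) = -128x^3 + 192x^2 - 156x + 46


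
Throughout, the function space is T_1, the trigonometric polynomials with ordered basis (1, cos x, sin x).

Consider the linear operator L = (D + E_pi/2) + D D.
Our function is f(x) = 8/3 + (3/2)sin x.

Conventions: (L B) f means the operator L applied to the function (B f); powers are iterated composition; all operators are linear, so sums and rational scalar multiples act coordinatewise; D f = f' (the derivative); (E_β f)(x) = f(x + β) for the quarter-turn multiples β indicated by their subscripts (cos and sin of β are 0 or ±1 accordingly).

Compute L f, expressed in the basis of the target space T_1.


g(x) = 8/3 + 3cos x - (3/2)sin x

D f = (3/2)cos x
E_pi/2 f = 8/3 + (3/2)cos x
(D + E_pi/2) f = 8/3 + 3cos x
D f = (3/2)cos x
D D f = -(3/2)sin x
((D + E_pi/2) + D D) f = 8/3 + 3cos x - (3/2)sin x


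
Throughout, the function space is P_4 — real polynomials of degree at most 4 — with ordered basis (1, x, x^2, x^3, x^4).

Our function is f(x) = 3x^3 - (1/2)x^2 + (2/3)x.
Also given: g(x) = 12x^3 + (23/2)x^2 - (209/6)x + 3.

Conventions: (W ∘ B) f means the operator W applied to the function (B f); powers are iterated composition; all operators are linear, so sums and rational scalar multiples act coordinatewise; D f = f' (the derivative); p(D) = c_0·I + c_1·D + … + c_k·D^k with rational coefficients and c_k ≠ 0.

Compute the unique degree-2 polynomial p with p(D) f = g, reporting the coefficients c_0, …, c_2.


p(D) = 4·I + (3/2)·D − 2·D^2, i.e. c_0 = 4, c_1 = 3/2, c_2 = -2

D^0 f = 3x^3 - (1/2)x^2 + (2/3)x
D^1 f = 9x^2 - x + 2/3
D^2 f = 18x - 1
matching coefficients of g against c_0 f + c_1 Df + … from the top degree down determines the c_i
solution: c_0 = 4, c_1 = 3/2, c_2 = -2


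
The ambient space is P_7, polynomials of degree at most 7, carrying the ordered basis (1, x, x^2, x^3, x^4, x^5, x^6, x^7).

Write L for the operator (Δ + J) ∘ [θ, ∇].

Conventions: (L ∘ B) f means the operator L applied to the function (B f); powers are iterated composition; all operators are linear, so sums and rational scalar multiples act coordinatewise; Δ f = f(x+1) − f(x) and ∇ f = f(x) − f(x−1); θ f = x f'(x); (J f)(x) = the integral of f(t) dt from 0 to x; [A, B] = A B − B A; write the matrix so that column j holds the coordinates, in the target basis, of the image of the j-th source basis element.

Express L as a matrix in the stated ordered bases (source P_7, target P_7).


image of 1: 0
image of x: -x
image of x^2: -x^2 + 2x - 2
image of x^3: -x^3 + 3x^2 - 9x + 3
image of x^4: -x^4 + 4x^3 - 18x^2 + 16x - 4
image of x^5: -x^5 + 5x^4 - 30x^3 + 40x^2 - 25x + 5
image of x^6: -x^6 + 6x^5 - 45x^4 + 80x^3 - 75x^2 + 36x - 6
image of x^7: -x^7 + 7x^6 - 63x^5 + 140x^4 - 175x^3 + 126x^2 - 49x + 7
each image's coordinates form column j of the matrix

the matrix is [[0, 0, -2, 3, -4, 5, -6, 7]; [0, -1, 2, -9, 16, -25, 36, -49]; [0, 0, -1, 3, -18, 40, -75, 126]; [0, 0, 0, -1, 4, -30, 80, -175]; [0, 0, 0, 0, -1, 5, -45, 140]; [0, 0, 0, 0, 0, -1, 6, -63]; [0, 0, 0, 0, 0, 0, -1, 7]; [0, 0, 0, 0, 0, 0, 0, -1]] (rows listed top to bottom)


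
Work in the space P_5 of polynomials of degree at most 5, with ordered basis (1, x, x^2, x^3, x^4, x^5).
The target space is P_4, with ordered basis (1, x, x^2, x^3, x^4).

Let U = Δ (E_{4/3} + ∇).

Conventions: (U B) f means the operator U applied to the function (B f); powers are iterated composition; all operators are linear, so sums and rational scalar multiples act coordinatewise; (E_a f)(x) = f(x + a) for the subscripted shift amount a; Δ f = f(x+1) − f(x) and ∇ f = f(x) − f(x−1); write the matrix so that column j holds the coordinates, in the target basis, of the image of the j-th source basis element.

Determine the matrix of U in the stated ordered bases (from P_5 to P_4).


image of 1: 0
image of x: 1
image of x^2: 2x + 17/3
image of x^3: 3x^2 + 17x + 31/3
image of x^4: 4x^3 + 34x^2 + (124/3)x + 769/27
image of x^5: 5x^4 + (170/3)x^3 + (310/3)x^2 + (3845/27)x + 5261/81
each image's coordinates form column j of the matrix

the matrix is [[0, 1, 17/3, 31/3, 769/27, 5261/81]; [0, 0, 2, 17, 124/3, 3845/27]; [0, 0, 0, 3, 34, 310/3]; [0, 0, 0, 0, 4, 170/3]; [0, 0, 0, 0, 0, 5]] (rows listed top to bottom)


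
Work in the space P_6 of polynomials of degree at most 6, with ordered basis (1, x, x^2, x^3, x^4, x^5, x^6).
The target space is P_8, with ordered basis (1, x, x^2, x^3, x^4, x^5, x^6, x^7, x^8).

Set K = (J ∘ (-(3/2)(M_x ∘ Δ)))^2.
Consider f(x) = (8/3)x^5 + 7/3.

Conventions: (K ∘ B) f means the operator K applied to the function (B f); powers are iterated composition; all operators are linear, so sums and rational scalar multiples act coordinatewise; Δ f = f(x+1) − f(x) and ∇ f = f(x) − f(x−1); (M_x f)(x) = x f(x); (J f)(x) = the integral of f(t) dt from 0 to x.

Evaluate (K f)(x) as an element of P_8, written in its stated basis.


the image equals g(x) = (30/7)x^7 + (45/2)x^6 + 56x^5 + (315/4)x^4 + 62x^3 + (45/2)x^2

Δ f = (40/3)x^4 + (80/3)x^3 + (80/3)x^2 + (40/3)x + 8/3
M_x Δ f = (40/3)x^5 + (80/3)x^4 + (80/3)x^3 + (40/3)x^2 + (8/3)x
(-(3/2)(M_x ∘ Δ)) f = -20x^5 - 40x^4 - 40x^3 - 20x^2 - 4x
J (-(3/2)(M_x ∘ Δ)) f = -(10/3)x^6 - 8x^5 - 10x^4 - (20/3)x^3 - 2x^2
Δ (J ∘ (-(3/2)(M_x ∘ Δ))) f = -20x^5 - 90x^4 - (560/3)x^3 - 210x^2 - 124x - 30
M_x Δ (J ∘ (-(3/2)(M_x ∘ Δ))) f = -20x^6 - 90x^5 - (560/3)x^4 - 210x^3 - 124x^2 - 30x
(-(3/2)(M_x ∘ Δ)) (J ∘ (-(3/2)(M_x ∘ Δ))) f = 30x^6 + 135x^5 + 280x^4 + 315x^3 + 186x^2 + 45x
J (-(3/2)(M_x ∘ Δ)) (J ∘ (-(3/2)(M_x ∘ Δ))) f = (30/7)x^7 + (45/2)x^6 + 56x^5 + (315/4)x^4 + 62x^3 + (45/2)x^2


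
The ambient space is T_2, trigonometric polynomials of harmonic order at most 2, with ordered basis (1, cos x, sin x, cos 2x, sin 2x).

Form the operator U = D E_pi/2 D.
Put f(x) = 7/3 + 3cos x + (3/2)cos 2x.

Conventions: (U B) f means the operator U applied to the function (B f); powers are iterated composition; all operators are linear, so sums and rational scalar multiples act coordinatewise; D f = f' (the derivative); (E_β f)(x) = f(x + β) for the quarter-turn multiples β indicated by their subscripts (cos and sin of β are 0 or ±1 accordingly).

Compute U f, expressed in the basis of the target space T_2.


D f = -3sin x - 3sin 2x
E_pi/2 D f = -3cos x + 3sin 2x
D E_pi/2 D f = 3sin x + 6cos 2x

the image equals g(x) = 3sin x + 6cos 2x


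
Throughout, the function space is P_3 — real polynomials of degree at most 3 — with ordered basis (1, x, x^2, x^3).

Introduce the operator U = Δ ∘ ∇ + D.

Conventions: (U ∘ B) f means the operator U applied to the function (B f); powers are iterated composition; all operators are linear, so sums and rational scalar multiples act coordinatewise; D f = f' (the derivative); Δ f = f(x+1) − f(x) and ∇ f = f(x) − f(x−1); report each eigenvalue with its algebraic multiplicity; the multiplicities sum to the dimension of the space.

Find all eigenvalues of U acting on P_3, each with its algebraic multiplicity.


image of 1: 0
image of x: 1
image of x^2: 2x + 2
image of x^3: 3x^2 + 6x
the matrix is upper triangular; its diagonal is (0, 0, 0, 0)
for a triangular matrix the eigenvalues are the diagonal entries, with algebraic multiplicity their repetition count

λ = 0 (multiplicity 4)


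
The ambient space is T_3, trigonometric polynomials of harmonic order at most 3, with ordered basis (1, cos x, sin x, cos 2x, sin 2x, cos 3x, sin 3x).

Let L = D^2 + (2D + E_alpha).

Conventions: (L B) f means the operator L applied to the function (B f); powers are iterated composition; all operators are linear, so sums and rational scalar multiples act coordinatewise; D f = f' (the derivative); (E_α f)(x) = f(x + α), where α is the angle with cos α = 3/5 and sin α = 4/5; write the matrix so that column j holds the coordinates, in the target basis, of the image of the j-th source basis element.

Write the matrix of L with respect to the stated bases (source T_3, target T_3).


the matrix is [[1, 0, 0, 0, 0, 0, 0]; [0, -2/5, 14/5, 0, 0, 0, 0]; [0, -14/5, -2/5, 0, 0, 0, 0]; [0, 0, 0, -107/25, 124/25, 0, 0]; [0, 0, 0, -124/25, -107/25, 0, 0]; [0, 0, 0, 0, 0, -1242/125, 794/125]; [0, 0, 0, 0, 0, -794/125, -1242/125]] (rows listed top to bottom)

image of 1: 1
image of cos x: -(2/5)cos x - (14/5)sin x
image of sin x: (14/5)cos x - (2/5)sin x
image of cos 2x: -(107/25)cos 2x - (124/25)sin 2x
image of sin 2x: (124/25)cos 2x - (107/25)sin 2x
image of cos 3x: -(1242/125)cos 3x - (794/125)sin 3x
image of sin 3x: (794/125)cos 3x - (1242/125)sin 3x
each image's coordinates form column j of the matrix


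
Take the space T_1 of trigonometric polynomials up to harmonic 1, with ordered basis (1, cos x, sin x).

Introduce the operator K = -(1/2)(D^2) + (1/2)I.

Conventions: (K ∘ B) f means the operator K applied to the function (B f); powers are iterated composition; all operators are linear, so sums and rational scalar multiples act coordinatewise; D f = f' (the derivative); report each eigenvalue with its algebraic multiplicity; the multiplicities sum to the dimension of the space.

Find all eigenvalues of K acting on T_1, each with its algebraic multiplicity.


λ = 1/2 (multiplicity 1), λ = 1 (multiplicity 2)

image of 1: 1/2
image of cos x: cos x
image of sin x: sin x
the matrix is diagonal; its diagonal is (1/2, 1, 1)
for a triangular matrix the eigenvalues are the diagonal entries, with algebraic multiplicity their repetition count


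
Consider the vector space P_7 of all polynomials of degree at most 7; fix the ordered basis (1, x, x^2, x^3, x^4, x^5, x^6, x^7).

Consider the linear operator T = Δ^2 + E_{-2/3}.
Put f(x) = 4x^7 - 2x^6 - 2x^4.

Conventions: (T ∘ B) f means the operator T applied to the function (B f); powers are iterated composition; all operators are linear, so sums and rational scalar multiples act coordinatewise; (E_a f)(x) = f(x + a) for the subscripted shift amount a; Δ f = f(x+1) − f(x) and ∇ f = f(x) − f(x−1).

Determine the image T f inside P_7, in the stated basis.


Δ f = 28x^6 + 72x^5 + 110x^4 + 92x^3 + 42x^2 + 8x
Δ Δ f = 168x^5 + 780x^4 + 1720x^3 + 2076x^2 + 1328x + 352
E_{-2/3} f = 4x^7 - (62/3)x^6 + (136/3)x^5 - (1534/27)x^4 + (3632/81)x^3 - (1808/81)x^2 + (4672/729)x - 1760/2187
(Δ^2 + E_{-2/3}) f = 4x^7 - (62/3)x^6 + (640/3)x^5 + (19526/27)x^4 + (142952/81)x^3 + (166348/81)x^2 + (972784/729)x + 768064/2187

g(x) = 4x^7 - (62/3)x^6 + (640/3)x^5 + (19526/27)x^4 + (142952/81)x^3 + (166348/81)x^2 + (972784/729)x + 768064/2187


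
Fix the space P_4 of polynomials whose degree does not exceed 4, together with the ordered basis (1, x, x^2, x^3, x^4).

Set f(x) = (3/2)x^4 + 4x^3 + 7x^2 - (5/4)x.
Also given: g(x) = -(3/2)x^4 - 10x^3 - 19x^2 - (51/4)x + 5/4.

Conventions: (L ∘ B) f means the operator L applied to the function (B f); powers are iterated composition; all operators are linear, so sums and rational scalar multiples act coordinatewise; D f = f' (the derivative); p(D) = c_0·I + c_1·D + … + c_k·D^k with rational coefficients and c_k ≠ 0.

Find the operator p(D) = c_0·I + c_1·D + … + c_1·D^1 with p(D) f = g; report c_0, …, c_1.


p(D) = -I − D, i.e. c_0 = -1, c_1 = -1

D^0 f = (3/2)x^4 + 4x^3 + 7x^2 - (5/4)x
D^1 f = 6x^3 + 12x^2 + 14x - 5/4
matching coefficients of g against c_0 f + c_1 Df + … from the top degree down determines the c_i
solution: c_0 = -1, c_1 = -1


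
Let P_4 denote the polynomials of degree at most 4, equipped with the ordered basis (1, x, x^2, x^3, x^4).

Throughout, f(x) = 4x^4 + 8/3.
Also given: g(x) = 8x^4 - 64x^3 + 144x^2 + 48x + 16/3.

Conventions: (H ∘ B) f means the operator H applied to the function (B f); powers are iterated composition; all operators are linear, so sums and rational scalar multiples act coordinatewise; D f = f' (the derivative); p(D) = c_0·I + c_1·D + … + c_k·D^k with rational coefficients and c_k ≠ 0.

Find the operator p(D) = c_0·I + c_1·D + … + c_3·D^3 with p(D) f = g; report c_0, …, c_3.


D^0 f = 4x^4 + 8/3
D^1 f = 16x^3
D^2 f = 48x^2
D^3 f = 96x
matching coefficients of g against c_0 f + c_1 Df + … from the top degree down determines the c_i
solution: c_0 = 2, c_1 = -4, c_2 = 3, c_3 = 1/2

c_0 = 2, c_1 = -4, c_2 = 3, c_3 = 1/2


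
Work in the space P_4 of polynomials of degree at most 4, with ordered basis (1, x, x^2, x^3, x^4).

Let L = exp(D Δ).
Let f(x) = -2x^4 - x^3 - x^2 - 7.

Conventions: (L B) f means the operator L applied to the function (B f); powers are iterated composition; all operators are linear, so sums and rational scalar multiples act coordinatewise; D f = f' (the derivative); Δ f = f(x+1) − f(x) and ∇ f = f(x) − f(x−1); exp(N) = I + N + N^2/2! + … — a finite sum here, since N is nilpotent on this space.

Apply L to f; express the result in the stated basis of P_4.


order-1 term: -24x^2 - 30x - 13
order-2 term: -24
the series for exp(D Δ) f terminates at order 2
exp(D Δ) f = -2x^4 - x^3 - 25x^2 - 30x - 44

the image equals g(x) = -2x^4 - x^3 - 25x^2 - 30x - 44


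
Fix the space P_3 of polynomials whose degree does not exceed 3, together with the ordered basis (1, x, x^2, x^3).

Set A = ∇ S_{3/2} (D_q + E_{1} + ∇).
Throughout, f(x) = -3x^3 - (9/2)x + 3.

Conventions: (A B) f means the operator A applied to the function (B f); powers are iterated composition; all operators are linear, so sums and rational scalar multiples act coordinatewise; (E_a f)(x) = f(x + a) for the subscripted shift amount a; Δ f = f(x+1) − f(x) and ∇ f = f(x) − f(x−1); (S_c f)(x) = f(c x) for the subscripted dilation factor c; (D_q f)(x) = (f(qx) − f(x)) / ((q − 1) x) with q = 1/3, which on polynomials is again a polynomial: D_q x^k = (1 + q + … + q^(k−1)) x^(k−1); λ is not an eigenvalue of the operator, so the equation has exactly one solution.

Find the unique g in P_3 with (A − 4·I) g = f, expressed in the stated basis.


write g with unknown coordinates in the stated basis and equate coefficients in (A − 4·I) g = f
solving from the highest basis element down gives g = (3/4)x^3 + (243/128)x^2 + (7827/1024)x + 19149/8192
check: A g = (243/32)x^2 + (6675/256)x + 25293/2048
so A g − 4·g = -3x^3 - (9/2)x + 3 = f ✓

the result is g(x) = (3/4)x^3 + (243/128)x^2 + (7827/1024)x + 19149/8192


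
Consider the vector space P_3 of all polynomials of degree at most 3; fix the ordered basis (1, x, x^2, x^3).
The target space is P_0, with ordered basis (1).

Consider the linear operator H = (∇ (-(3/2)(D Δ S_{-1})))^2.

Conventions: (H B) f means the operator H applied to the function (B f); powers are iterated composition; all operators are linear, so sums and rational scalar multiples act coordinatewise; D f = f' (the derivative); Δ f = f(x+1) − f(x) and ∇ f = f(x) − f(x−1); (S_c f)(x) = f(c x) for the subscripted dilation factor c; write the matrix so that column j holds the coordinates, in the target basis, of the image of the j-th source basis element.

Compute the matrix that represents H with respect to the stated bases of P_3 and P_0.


the matrix is [[0, 0, 0, 0]] (rows listed top to bottom)

image of 1: 0
image of x: 0
image of x^2: 0
image of x^3: 0
each image's coordinates form column j of the matrix


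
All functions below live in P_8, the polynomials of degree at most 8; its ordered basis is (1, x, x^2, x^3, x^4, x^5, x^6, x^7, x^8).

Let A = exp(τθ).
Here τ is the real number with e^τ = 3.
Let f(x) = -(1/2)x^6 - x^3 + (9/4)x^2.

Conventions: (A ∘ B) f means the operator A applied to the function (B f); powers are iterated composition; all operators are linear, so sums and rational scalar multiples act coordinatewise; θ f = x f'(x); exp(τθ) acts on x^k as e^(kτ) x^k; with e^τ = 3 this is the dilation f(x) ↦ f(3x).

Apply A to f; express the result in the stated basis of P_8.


exp(τθ) x^k = e^(kτ) x^k; with e^τ = 3 this sends x^k to 3^k x^k
x^2 ↦ 9 x^2
x^3 ↦ 27 x^3
x^6 ↦ 729 x^6
applying this coordinatewise to f: exp(τθ) f = -(729/2)x^6 - 27x^3 + (81/4)x^2

g(x) = -(729/2)x^6 - 27x^3 + (81/4)x^2


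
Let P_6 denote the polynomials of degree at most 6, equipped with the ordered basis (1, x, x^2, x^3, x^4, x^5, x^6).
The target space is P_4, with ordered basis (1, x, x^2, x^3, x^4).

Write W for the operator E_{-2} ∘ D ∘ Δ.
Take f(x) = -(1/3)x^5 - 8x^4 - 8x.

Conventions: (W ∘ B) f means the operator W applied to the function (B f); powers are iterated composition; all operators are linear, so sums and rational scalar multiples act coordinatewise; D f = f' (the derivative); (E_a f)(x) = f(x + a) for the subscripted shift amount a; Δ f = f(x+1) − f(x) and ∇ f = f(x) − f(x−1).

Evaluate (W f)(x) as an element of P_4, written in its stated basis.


Δ f = -(5/3)x^4 - (106/3)x^3 - (154/3)x^2 - (101/3)x - 49/3
D Δ f = -(20/3)x^3 - 106x^2 - (308/3)x - 101/3
E_{-2} D Δ f = -(20/3)x^3 - 66x^2 + (724/3)x - 199

the image equals g(x) = -(20/3)x^3 - 66x^2 + (724/3)x - 199


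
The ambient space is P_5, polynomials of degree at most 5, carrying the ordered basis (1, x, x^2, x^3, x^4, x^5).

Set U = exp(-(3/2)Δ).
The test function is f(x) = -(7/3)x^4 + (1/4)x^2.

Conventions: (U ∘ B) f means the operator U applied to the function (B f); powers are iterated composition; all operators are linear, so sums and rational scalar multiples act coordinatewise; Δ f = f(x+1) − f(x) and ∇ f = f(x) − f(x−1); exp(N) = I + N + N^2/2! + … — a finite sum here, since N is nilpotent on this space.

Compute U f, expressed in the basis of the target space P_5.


order-1 term: 14x^3 + 21x^2 + (53/4)x + 25/8
order-2 term: -(63/2)x^2 - 63x - 579/16
order-3 term: (63/2)x + 189/4
order-4 term: -189/16
the series for exp(-(3/2)Δ) f terminates at order 4
exp(-(3/2)Δ) f = -(7/3)x^4 + 14x^3 - (41/4)x^2 - (73/4)x + 19/8

g(x) = -(7/3)x^4 + 14x^3 - (41/4)x^2 - (73/4)x + 19/8


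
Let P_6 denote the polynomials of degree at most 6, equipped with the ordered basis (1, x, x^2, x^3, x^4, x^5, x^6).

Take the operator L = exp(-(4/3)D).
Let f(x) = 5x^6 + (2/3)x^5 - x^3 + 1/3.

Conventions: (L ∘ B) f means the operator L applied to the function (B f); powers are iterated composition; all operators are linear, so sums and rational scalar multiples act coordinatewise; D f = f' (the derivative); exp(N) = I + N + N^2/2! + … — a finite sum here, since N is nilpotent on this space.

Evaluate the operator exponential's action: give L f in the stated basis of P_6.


order-1 term: -40x^5 - (40/9)x^4 + 4x^2
order-2 term: (400/3)x^4 + (320/27)x^3 - (16/3)x
order-3 term: -(6400/27)x^3 - (1280/81)x^2 + 64/27
order-4 term: (6400/27)x^2 + (2560/243)x
order-5 term: -(10240/81)x - 2048/729
order-6 term: 20480/729
the series for exp(-(4/3)D) f terminates at order 6
exp(-(4/3)D) f = 5x^6 - (118/3)x^5 + (1160/9)x^4 - (6107/27)x^3 + (18244/81)x^2 - (29456/243)x + 2267/81

the result is g(x) = 5x^6 - (118/3)x^5 + (1160/9)x^4 - (6107/27)x^3 + (18244/81)x^2 - (29456/243)x + 2267/81


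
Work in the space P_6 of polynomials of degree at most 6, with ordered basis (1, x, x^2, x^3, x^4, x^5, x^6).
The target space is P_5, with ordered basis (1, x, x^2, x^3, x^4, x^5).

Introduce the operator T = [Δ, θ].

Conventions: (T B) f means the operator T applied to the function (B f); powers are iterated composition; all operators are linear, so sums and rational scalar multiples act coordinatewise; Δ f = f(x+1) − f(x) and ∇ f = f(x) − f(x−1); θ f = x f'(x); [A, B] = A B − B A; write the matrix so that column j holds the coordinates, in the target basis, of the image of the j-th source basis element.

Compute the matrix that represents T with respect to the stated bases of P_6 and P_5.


image of 1: 0
image of x: 1
image of x^2: 2x + 2
image of x^3: 3x^2 + 6x + 3
image of x^4: 4x^3 + 12x^2 + 12x + 4
image of x^5: 5x^4 + 20x^3 + 30x^2 + 20x + 5
image of x^6: 6x^5 + 30x^4 + 60x^3 + 60x^2 + 30x + 6
each image's coordinates form column j of the matrix

the matrix is [[0, 1, 2, 3, 4, 5, 6]; [0, 0, 2, 6, 12, 20, 30]; [0, 0, 0, 3, 12, 30, 60]; [0, 0, 0, 0, 4, 20, 60]; [0, 0, 0, 0, 0, 5, 30]; [0, 0, 0, 0, 0, 0, 6]] (rows listed top to bottom)


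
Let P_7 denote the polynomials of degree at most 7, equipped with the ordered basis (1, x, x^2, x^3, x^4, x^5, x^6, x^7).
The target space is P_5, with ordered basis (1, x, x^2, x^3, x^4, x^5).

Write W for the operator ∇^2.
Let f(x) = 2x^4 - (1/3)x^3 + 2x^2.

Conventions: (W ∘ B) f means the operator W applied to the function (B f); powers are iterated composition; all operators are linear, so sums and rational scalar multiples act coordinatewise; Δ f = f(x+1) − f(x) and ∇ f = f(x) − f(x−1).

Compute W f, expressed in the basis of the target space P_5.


the image equals g(x) = 24x^2 - 50x + 34

∇ f = 8x^3 - 13x^2 + 13x - 13/3
∇ ∇ f = 24x^2 - 50x + 34


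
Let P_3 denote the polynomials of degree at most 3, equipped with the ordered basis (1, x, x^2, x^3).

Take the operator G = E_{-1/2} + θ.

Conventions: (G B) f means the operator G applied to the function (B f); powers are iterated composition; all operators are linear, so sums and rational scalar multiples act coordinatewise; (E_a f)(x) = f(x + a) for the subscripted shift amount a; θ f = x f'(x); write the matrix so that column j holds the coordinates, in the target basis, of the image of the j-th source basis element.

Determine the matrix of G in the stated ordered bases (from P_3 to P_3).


the matrix is [[1, -1/2, 1/4, -1/8]; [0, 2, -1, 3/4]; [0, 0, 3, -3/2]; [0, 0, 0, 4]] (rows listed top to bottom)

image of 1: 1
image of x: 2x - 1/2
image of x^2: 3x^2 - x + 1/4
image of x^3: 4x^3 - (3/2)x^2 + (3/4)x - 1/8
each image's coordinates form column j of the matrix


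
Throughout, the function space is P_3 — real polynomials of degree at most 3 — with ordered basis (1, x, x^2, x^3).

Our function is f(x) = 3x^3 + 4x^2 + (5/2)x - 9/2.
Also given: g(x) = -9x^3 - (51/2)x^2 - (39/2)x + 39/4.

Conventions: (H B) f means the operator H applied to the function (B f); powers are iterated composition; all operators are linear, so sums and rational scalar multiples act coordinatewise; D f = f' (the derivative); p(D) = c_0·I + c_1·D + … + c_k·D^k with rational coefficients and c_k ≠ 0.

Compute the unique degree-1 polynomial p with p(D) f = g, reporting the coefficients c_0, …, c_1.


p(D) = -3·I − (3/2)·D, i.e. c_0 = -3, c_1 = -3/2

D^0 f = 3x^3 + 4x^2 + (5/2)x - 9/2
D^1 f = 9x^2 + 8x + 5/2
matching coefficients of g against c_0 f + c_1 Df + … from the top degree down determines the c_i
solution: c_0 = -3, c_1 = -3/2


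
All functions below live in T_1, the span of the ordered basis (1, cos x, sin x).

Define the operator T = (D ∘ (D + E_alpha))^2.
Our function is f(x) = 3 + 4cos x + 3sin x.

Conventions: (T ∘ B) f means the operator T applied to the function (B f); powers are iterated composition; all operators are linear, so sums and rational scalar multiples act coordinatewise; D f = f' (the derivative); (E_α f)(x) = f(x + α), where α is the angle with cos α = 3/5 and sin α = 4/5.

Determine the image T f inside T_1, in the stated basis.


the result is g(x) = (126/25)cos x + (432/25)sin x

D f = 3cos x - 4sin x
E_alpha f = 3 + (24/5)cos x - (7/5)sin x
(D + E_alpha) f = 3 + (39/5)cos x - (27/5)sin x
D (D + E_alpha) f = -(27/5)cos x - (39/5)sin x
D (D ∘ (D + E_alpha)) f = -(39/5)cos x + (27/5)sin x
E_alpha (D ∘ (D + E_alpha)) f = -(237/25)cos x - (9/25)sin x
(D + E_alpha) (D ∘ (D + E_alpha)) f = -(432/25)cos x + (126/25)sin x
D (D + E_alpha) (D ∘ (D + E_alpha)) f = (126/25)cos x + (432/25)sin x


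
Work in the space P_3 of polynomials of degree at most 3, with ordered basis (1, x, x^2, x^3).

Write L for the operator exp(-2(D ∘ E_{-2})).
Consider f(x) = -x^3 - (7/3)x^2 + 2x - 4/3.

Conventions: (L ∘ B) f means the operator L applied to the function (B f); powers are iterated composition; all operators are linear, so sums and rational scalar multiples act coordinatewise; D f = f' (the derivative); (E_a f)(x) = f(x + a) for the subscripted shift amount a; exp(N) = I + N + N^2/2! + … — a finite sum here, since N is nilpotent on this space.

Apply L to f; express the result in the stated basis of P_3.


order-1 term: 6x^2 - (44/3)x + 4/3
order-2 term: -12x + 116/3
order-3 term: 8
the series for exp(-2(D ∘ E_{-2})) f terminates at order 3
exp(-2(D ∘ E_{-2})) f = -x^3 + (11/3)x^2 - (74/3)x + 140/3

the image equals g(x) = -x^3 + (11/3)x^2 - (74/3)x + 140/3


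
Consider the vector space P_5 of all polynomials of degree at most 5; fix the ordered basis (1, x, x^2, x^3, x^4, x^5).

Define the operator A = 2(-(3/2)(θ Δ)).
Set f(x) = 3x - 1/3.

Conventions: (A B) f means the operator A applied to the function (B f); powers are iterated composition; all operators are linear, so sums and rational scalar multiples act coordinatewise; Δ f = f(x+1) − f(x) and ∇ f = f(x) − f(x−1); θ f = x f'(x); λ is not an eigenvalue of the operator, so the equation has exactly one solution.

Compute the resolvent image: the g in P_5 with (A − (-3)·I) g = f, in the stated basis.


g(x) = x - 1/9

write g with unknown coordinates in the stated basis and equate coefficients in (A − (-3)·I) g = f
solving from the highest basis element down gives g = x - 1/9
check: A g = 0
so A g − (-3)·g = 3x - 1/3 = f ✓


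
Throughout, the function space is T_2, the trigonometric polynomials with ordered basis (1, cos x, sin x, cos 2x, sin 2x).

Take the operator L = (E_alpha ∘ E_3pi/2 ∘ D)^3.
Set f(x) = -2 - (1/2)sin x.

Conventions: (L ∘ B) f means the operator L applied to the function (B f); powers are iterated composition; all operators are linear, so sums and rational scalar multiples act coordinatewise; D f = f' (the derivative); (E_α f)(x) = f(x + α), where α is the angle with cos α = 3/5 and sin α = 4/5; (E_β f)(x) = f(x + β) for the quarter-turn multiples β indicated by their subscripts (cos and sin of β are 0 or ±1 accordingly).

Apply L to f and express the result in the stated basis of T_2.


the image equals g(x) = -(22/125)cos x + (117/250)sin x

D f = -(1/2)cos x
E_3pi/2 D f = -(1/2)sin x
E_alpha E_3pi/2 D f = -(2/5)cos x - (3/10)sin x
D (E_alpha ∘ E_3pi/2 ∘ D) f = -(3/10)cos x + (2/5)sin x
E_3pi/2 D (E_alpha ∘ E_3pi/2 ∘ D) f = -(2/5)cos x - (3/10)sin x
E_alpha E_3pi/2 D (E_alpha ∘ E_3pi/2 ∘ D) f = -(12/25)cos x + (7/50)sin x
D (E_alpha ∘ E_3pi/2 ∘ D) (E_alpha ∘ E_3pi/2 ∘ D) f = (7/50)cos x + (12/25)sin x
E_3pi/2 D (E_alpha ∘ E_3pi/2 ∘ D) (E_alpha ∘ E_3pi/2 ∘ D) f = -(12/25)cos x + (7/50)sin x
E_alpha E_3pi/2 D (E_alpha ∘ E_3pi/2 ∘ D) (E_alpha ∘ E_3pi/2 ∘ D) f = -(22/125)cos x + (117/250)sin x


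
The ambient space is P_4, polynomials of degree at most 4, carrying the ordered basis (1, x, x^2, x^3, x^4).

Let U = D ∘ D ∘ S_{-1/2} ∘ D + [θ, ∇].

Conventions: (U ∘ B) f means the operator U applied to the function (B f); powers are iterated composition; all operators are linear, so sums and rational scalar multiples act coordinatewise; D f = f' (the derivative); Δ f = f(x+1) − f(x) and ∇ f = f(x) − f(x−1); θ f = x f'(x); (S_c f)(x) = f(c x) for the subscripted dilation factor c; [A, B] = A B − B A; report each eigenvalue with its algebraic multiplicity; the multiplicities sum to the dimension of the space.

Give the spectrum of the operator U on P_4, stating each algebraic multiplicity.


image of 1: 0
image of x: -1
image of x^2: -2x + 2
image of x^3: -3x^2 + 6x - 3/2
image of x^4: -4x^3 + 12x^2 - 15x + 4
the matrix is upper triangular; its diagonal is (0, 0, 0, 0, 0)
for a triangular matrix the eigenvalues are the diagonal entries, with algebraic multiplicity their repetition count

λ = 0 (multiplicity 5)


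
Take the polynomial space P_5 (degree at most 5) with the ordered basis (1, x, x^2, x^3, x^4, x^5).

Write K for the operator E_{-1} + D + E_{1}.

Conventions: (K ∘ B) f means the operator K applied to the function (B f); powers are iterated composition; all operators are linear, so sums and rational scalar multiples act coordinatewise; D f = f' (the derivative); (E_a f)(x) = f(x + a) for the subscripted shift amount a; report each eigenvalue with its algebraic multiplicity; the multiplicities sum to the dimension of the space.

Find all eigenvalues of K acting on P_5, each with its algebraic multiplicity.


image of 1: 2
image of x: 2x + 1
image of x^2: 2x^2 + 2x + 2
image of x^3: 2x^3 + 3x^2 + 6x
image of x^4: 2x^4 + 4x^3 + 12x^2 + 2
image of x^5: 2x^5 + 5x^4 + 20x^3 + 10x
the matrix is upper triangular; its diagonal is (2, 2, 2, 2, 2, 2)
for a triangular matrix the eigenvalues are the diagonal entries, with algebraic multiplicity their repetition count

λ = 2 (multiplicity 6)


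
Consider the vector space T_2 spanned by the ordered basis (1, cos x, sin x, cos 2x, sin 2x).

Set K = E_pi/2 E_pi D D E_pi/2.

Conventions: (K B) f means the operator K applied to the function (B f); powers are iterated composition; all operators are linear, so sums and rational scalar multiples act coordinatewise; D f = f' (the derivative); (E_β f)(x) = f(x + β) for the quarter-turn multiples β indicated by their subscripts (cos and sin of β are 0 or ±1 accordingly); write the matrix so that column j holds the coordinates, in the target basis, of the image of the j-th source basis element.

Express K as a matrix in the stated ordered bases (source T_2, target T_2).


the matrix is [[0, 0, 0, 0, 0]; [0, -1, 0, 0, 0]; [0, 0, -1, 0, 0]; [0, 0, 0, -4, 0]; [0, 0, 0, 0, -4]] (rows listed top to bottom)

image of 1: 0
image of cos x: -cos x
image of sin x: -sin x
image of cos 2x: -4cos 2x
image of sin 2x: -4sin 2x
each image's coordinates form column j of the matrix


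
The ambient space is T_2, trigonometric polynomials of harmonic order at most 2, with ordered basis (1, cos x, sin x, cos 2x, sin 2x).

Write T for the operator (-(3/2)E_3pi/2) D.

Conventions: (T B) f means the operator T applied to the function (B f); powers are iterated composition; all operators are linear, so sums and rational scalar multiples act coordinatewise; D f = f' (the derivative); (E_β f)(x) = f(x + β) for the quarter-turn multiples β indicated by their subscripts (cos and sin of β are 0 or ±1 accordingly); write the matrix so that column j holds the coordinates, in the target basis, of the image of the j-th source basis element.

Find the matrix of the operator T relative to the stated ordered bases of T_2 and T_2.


the matrix is [[0, 0, 0, 0, 0]; [0, -3/2, 0, 0, 0]; [0, 0, -3/2, 0, 0]; [0, 0, 0, 0, 3]; [0, 0, 0, -3, 0]] (rows listed top to bottom)

image of 1: 0
image of cos x: -(3/2)cos x
image of sin x: -(3/2)sin x
image of cos 2x: -3sin 2x
image of sin 2x: 3cos 2x
each image's coordinates form column j of the matrix


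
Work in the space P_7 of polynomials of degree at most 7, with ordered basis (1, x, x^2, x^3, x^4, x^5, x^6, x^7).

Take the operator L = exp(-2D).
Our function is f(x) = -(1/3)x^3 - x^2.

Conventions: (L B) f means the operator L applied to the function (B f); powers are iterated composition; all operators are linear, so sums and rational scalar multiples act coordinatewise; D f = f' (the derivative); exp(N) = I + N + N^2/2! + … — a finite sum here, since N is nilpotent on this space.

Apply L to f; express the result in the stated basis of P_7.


order-1 term: 2x^2 + 4x
order-2 term: -4x - 4
order-3 term: 8/3
the series for exp(-2D) f terminates at order 3
exp(-2D) f = -(1/3)x^3 + x^2 - 4/3

the image equals g(x) = -(1/3)x^3 + x^2 - 4/3


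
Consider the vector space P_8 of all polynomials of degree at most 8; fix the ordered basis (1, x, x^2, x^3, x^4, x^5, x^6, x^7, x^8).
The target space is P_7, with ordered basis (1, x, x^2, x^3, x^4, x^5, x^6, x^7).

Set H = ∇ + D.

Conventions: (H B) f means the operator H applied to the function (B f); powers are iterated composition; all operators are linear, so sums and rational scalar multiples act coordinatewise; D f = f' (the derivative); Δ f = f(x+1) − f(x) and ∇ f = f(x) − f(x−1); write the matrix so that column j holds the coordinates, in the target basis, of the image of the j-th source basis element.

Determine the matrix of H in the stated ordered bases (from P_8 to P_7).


image of 1: 0
image of x: 2
image of x^2: 4x - 1
image of x^3: 6x^2 - 3x + 1
image of x^4: 8x^3 - 6x^2 + 4x - 1
image of x^5: 10x^4 - 10x^3 + 10x^2 - 5x + 1
image of x^6: 12x^5 - 15x^4 + 20x^3 - 15x^2 + 6x - 1
image of x^7: 14x^6 - 21x^5 + 35x^4 - 35x^3 + 21x^2 - 7x + 1
image of x^8: 16x^7 - 28x^6 + 56x^5 - 70x^4 + 56x^3 - 28x^2 + 8x - 1
each image's coordinates form column j of the matrix

the matrix is [[0, 2, -1, 1, -1, 1, -1, 1, -1]; [0, 0, 4, -3, 4, -5, 6, -7, 8]; [0, 0, 0, 6, -6, 10, -15, 21, -28]; [0, 0, 0, 0, 8, -10, 20, -35, 56]; [0, 0, 0, 0, 0, 10, -15, 35, -70]; [0, 0, 0, 0, 0, 0, 12, -21, 56]; [0, 0, 0, 0, 0, 0, 0, 14, -28]; [0, 0, 0, 0, 0, 0, 0, 0, 16]] (rows listed top to bottom)


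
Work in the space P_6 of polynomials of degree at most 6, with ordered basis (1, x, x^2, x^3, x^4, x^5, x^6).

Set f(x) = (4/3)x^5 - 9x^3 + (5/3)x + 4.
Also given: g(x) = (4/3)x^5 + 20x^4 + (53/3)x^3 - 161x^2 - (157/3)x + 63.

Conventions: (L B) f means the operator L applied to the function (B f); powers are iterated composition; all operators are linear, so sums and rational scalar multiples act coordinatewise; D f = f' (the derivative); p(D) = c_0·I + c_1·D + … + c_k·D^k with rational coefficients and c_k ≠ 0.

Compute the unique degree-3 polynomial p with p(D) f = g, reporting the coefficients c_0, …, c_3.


D^0 f = (4/3)x^5 - 9x^3 + (5/3)x + 4
D^1 f = (20/3)x^4 - 27x^2 + 5/3
D^2 f = (80/3)x^3 - 54x
D^3 f = 80x^2 - 54
matching coefficients of g against c_0 f + c_1 Df + … from the top degree down determines the c_i
solution: c_0 = 1, c_1 = 3, c_2 = 1, c_3 = -1

p(D) = I + 3·D + D^2 − D^3, i.e. c_0 = 1, c_1 = 3, c_2 = 1, c_3 = -1
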